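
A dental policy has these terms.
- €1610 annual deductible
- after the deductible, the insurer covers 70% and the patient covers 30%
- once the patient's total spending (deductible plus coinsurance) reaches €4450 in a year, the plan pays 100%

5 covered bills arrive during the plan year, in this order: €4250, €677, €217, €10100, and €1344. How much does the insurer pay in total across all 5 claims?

Claim 1 — €4250: deductible takes €1610, €2640 remains; patient's 30% is €792. Cost to patient: €2402. OOP to date €2402. Plan pays €4250 − €2402 = €1848.
Claim 2 — €677: deductible already satisfied, so patient's share is 30% × €677 = €203.10. Cost to patient: €203.10. OOP to date €2605.10. Plan pays €677 − €203.10 = €473.90.
Claim 3 — €217: deductible met; 30% of €217 = €65.10. Cost to patient: €65.10. OOP to date €2670.20. Insurer: €217 − €65.10 = €151.90.
Claim 4 — €10100: deductible met; 30% of €10100 = €3030. That would push OOP to €5700.20, over the €4450 cap, so patient pays €4450 − €2670.20 = €1779.80. Plan pays €10100 − €1779.80 = €8320.20.
Claim 5 — €1344: deductible already satisfied, so patient's share is 30% × €1344 = €403.20. That would push OOP to €4853.20, over the €4450 cap, so patient pays €4450 − €4450 = €0. Plan pays €1344 − €0 = €1344.
Insurer total = bills − patient's total = €16588 − €4450 = €12138.

€12138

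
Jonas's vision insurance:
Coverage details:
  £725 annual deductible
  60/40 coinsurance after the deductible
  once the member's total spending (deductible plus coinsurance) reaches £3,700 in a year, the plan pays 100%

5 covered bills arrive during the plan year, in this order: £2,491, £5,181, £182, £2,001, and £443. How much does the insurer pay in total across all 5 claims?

£6,598

#1 (£2,491): £725 to deductible, leaving £1,766; coinsurance £1,766 × 40% = £706.40. Cost to member: £1,431.40. OOP to date £1,431.40. Plan pays £2,491 − £1,431.40 = £1,059.60.
#2 (£5,181): 40% coinsurance on £5,181 = £2,072.40. Member pays £2,072.40; OOP now £3,503.80. Insurer: £5,181 − £2,072.40 = £3,108.60.
#3 (£182): 40% coinsurance on £182 = £72.80. Cost to member: £72.80. OOP to date £3,576.60. Insurer: £182 − £72.80 = £109.20.
#4 (£2,001): 40% coinsurance on £2,001 = £800.40. OOP would hit £4,377 > £3,700, so the cap limits the member to £3,700 − £3,576.60 = £123.40. Plan pays £2,001 − £123.40 = £1,877.60.
#5 (£443): 40% coinsurance on £443 = £177.20. Adding that to £3,700 gives £3,877.20, past the £3,700 cap; member pays only £3,700 − £3,700 = £0. Plan pays £443 − £0 = £443.
Insurer total = bills − member's total = £10,298 − £3,700 = £6,598.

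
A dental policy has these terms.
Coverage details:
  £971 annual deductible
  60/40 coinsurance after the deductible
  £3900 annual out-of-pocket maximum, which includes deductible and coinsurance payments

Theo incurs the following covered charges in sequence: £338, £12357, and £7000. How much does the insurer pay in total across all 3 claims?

#1 (£338): all of it applies to the deductible. Patient pays £338; OOP now £338. Insurer: £338 − £338 = £0.
#2 (£12357): deductible takes £633, £11724 remains; coinsurance £11724 × 40% = £4689.60. Deductible plus coinsurance: £633 + £4689.60 = £5322.60. That would push OOP to £5660.60, over the £3900 cap, so patient pays £3900 − £338 = £3562. Plan pays £12357 − £3562 = £8795.
#3 (£7000): deductible met; 40% of £7000 = £2800. That would push OOP to £6700, over the £3900 cap, so patient pays £3900 − £3900 = £0. Insurer: £7000 − £0 = £7000.
Insurer total = bills − patient's total = £19695 − £3900 = £15795.

£15795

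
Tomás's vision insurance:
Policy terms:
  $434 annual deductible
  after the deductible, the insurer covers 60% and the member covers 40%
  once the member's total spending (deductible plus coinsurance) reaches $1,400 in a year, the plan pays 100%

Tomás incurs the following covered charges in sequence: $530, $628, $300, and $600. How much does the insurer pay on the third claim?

Claim 1 — $530: $434 to deductible, leaving $96; 40% of $96 = $38.40. Member owes $472.40 (running OOP $472.40). Plan pays $530 − $472.40 = $57.60.
Claim 2 — $628: deductible already satisfied, so member's share is 40% × $628 = $251.20. Cost to member: $251.20. OOP to date $723.60. Insurer: $628 − $251.20 = $376.80.
Claim 3 — $300: deductible met; 40% of $300 = $120. Member owes $120 (running OOP $843.60). Insurer: $300 − $120 = $180.

$180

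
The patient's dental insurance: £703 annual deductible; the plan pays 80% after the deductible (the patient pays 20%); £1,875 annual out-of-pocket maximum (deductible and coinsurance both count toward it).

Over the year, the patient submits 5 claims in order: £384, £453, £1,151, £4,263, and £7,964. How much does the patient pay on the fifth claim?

£62.40

Bill 1, £384: entire amount goes to the deductible. Patient pays £384; OOP now £384.
Bill 2, £453: £319 to deductible, leaving £134; coinsurance £134 × 20% = £26.80. Cost to patient: £345.80. OOP to date £729.80.
Bill 3, £1,151: 20% coinsurance on £1,151 = £230.20. Patient pays £230.20; OOP now £960.
Bill 4, £4,263: 20% coinsurance on £4,263 = £852.60. Patient owes £852.60 (running OOP £1,812.60).
Bill 5, £7,964: 20% coinsurance on £7,964 = £1,592.80. Adding that to £1,812.60 gives £3,405.40, past the £1,875 cap; patient pays only £1,875 − £1,812.60 = £62.40.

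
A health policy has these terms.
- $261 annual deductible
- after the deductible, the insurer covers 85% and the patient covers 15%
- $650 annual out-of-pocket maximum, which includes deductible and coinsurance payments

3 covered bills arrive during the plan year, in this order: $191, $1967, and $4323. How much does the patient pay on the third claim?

Claim 1 — $191: entire amount goes to the deductible. Patient owes $191 (running OOP $191).
Claim 2 — $1967: deductible takes $70, $1897 remains; 15% of $1897 = $284.55. Patient owes $354.55 (running OOP $545.55).
Claim 3 — $4323: 15% coinsurance on $4323 = $648.45. Adding that to $545.55 gives $1194, past the $650 cap; patient pays only $650 − $545.55 = $104.45.

$104.45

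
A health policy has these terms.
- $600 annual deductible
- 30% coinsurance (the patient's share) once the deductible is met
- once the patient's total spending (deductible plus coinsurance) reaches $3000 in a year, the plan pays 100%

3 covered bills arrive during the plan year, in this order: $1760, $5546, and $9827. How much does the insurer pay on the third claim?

Claim 1 ($1760): $600 to deductible, leaving $1160; coinsurance $1160 × 30% = $348. Patient owes $948 (running OOP $948). Plan pays $1760 − $948 = $812.
Claim 2 ($5546): 30% coinsurance on $5546 = $1663.80. Cost to patient: $1663.80. OOP to date $2611.80. Plan pays $5546 − $1663.80 = $3882.20.
Claim 3 ($9827): deductible already satisfied, so patient's share is 30% × $9827 = $2948.10. That would push OOP to $5559.90, over the $3000 cap, so patient pays $3000 − $2611.80 = $388.20. Plan pays $9827 − $388.20 = $9438.80.

$9438.80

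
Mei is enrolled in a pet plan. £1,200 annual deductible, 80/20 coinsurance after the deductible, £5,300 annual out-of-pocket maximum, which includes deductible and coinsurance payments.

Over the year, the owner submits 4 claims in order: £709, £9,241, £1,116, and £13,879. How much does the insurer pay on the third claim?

Claim 1 (£709): fully absorbed by the deductible. Owner owes £709 (running OOP £709). Insurer: £709 − £709 = £0.
Claim 2 (£9,241): deductible takes £491, £8,750 remains; coinsurance £8,750 × 20% = £1,750. Owner pays £2,241; OOP now £2,950. Insurer: £9,241 − £2,241 = £7,000.
Claim 3 (£1,116): deductible met; 20% of £1,116 = £223.20. Owner pays £223.20; OOP now £3,173.20. Plan pays £1,116 − £223.20 = £892.80.

£892.80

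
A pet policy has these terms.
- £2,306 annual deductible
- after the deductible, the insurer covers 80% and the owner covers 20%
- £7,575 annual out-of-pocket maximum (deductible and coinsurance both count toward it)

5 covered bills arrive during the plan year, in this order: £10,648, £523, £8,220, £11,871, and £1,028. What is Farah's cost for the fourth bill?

£1,852

Claim 1 (£10,648): deductible takes £2,306, £8,342 remains; coinsurance £8,342 × 20% = £1,668.40. Owner pays £3,974.40; OOP now £3,974.40.
Claim 2 (£523): 20% coinsurance on £523 = £104.60. Owner pays £104.60; OOP now £4,079.
Claim 3 (£8,220): deductible already satisfied, so owner's share is 20% × £8,220 = £1,644. Owner pays £1,644; OOP now £5,723.
Claim 4 (£11,871): deductible met; 20% of £11,871 = £2,374.20. Adding that to £5,723 gives £8,097.20, past the £7,575 cap; owner pays only £7,575 − £5,723 = £1,852.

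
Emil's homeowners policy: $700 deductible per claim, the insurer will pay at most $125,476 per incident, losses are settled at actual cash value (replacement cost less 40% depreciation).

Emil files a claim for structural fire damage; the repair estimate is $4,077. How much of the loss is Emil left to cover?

Actual cash value after 40% depreciation: $4,077 × 60% = $2,446.20.
After the deductible, $2,446.20 − $700 = $1,746.20 remains.
That's under the $125,476 cap, so the insurer reimburses the full $1,746.20.
Homeowner's share is the uncovered remainder: $4,077 − $1,746.20 = $2,330.80.

$2,330.80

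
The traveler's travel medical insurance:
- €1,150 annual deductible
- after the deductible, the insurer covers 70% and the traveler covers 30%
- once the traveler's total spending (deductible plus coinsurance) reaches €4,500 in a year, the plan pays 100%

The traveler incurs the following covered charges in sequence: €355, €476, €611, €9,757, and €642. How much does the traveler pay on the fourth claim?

€2,927.10

#1 (€355): entire amount goes to the deductible. Traveler owes €355 (running OOP €355).
#2 (€476): entire amount goes to the deductible. Cost to traveler: €476. OOP to date €831.
#3 (€611): €319 to deductible, leaving €292; 30% of €292 = €87.60. Traveler pays €406.60; OOP now €1,237.60.
#4 (€9,757): deductible already satisfied, so traveler's share is 30% × €9,757 = €2,927.10. Cost to traveler: €2,927.10. OOP to date €4,164.70.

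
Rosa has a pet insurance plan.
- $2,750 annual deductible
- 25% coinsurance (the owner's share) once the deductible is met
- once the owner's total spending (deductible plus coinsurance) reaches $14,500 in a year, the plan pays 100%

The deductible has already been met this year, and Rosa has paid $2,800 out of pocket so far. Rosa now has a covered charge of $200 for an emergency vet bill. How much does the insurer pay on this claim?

The deductible is already satisfied, so the full bill goes to coinsurance.
25% of $200 = $50 falls to the owner.
Cumulative spending $2,800 + $50 = $2,850 stays under the $14,500 maximum.
Insurer pays the balance: $200 − $50 = $150.

$150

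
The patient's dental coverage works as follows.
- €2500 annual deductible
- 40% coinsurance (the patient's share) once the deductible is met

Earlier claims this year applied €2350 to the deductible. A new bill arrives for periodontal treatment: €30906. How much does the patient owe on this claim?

Deductible still to meet: €2500 − €2350 = €150.
After the €150 deductible portion, €30906 − €150 = €30756 is subject to coinsurance.
40% of €30756 = €12302.40 falls to the patient.
So the patient owes €150 + €12302.40 = €12452.40.

€12452.40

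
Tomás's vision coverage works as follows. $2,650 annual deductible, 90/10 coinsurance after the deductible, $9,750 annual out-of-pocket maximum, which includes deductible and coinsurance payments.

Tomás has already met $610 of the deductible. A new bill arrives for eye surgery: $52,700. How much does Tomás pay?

Remaining deductible: $2,650 − $610 = $2,040.
After the $2,040 deductible portion, $52,700 − $2,040 = $50,660 is subject to coinsurance.
Coinsurance: $50,660 × 10% = $5,066.
That puts the member's cost at $2,040 + $5,066 = $7,106 before any cap.
Cumulative spending $610 + $7,106 = $7,716 stays under the $9,750 maximum.

$7,106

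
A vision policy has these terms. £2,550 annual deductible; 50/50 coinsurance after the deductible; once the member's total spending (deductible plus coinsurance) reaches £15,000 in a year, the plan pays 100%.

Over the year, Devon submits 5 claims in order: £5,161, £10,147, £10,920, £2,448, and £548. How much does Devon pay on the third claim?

£5,460

Claim 1 (£5,161): £2,550 to deductible, leaving £2,611; member's 50% is £1,305.50. Cost to member: £3,855.50. OOP to date £3,855.50.
Claim 2 (£10,147): 50% coinsurance on £10,147 = £5,073.50. Member pays £5,073.50; OOP now £8,929.
Claim 3 (£10,920): deductible already satisfied, so member's share is 50% × £10,920 = £5,460. Member pays £5,460; OOP now £14,389.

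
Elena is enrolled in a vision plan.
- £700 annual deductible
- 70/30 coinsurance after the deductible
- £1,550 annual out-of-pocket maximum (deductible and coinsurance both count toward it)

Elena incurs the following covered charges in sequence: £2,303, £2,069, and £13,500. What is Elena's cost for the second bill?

£369.10

Claim 1 — £2,303: £700 to deductible, leaving £1,603; coinsurance £1,603 × 30% = £480.90. Member pays £1,180.90; OOP now £1,180.90.
Claim 2 — £2,069: deductible met; 30% of £2,069 = £620.70. OOP would hit £1,801.60 > £1,550, so the cap limits the member to £1,550 − £1,180.90 = £369.10.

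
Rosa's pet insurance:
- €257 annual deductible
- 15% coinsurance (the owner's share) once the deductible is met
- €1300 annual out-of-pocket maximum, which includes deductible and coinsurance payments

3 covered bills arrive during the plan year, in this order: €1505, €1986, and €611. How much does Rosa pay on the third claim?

Claim 1 — €1505: deductible takes €257, €1248 remains; 15% of €1248 = €187.20. Cost to owner: €444.20. OOP to date €444.20.
Claim 2 — €1986: deductible already satisfied, so owner's share is 15% × €1986 = €297.90. Owner owes €297.90 (running OOP €742.10).
Claim 3 — €611: deductible met; 15% of €611 = €91.65. Cost to owner: €91.65. OOP to date €833.75.

€91.65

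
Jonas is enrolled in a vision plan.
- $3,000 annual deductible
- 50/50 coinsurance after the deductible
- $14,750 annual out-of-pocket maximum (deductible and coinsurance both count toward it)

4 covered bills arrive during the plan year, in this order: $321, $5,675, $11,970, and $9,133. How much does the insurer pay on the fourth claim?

Bill 1, $321: fully absorbed by the deductible. Member pays $321; OOP now $321. Plan pays $321 − $321 = $0.
Bill 2, $5,675: $2,679 finishes the deductible; $2,996 goes to coinsurance; 50% of $2,996 = $1,498. Cost to member: $4,177. OOP to date $4,498. Insurer: $5,675 − $4,177 = $1,498.
Bill 3, $11,970: deductible already satisfied, so member's share is 50% × $11,970 = $5,985. Member owes $5,985 (running OOP $10,483). Plan pays $11,970 − $5,985 = $5,985.
Bill 4, $9,133: deductible met; 50% of $9,133 = $4,566.50. That would push OOP to $15,049.50, over the $14,750 cap, so member pays $14,750 − $10,483 = $4,267. Insurer: $9,133 − $4,267 = $4,866.

$4,866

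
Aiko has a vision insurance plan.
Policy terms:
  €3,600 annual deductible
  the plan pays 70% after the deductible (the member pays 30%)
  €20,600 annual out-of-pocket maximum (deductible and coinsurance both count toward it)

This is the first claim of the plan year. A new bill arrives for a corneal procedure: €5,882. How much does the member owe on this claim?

€4,284.60

The full €3,600 deductible is still open; €3,600 of this bill applies to it.
After the €3,600 deductible portion, €5,882 − €3,600 = €2,282 is subject to coinsurance.
Coinsurance: €2,282 × 30% = €684.60.
Member responsibility before any cap: €3,600 + €684.60 = €4,284.60.
Total out-of-pocket so far would be €0 + €4,284.60 = €4,284.60, below the €20,600 cap — no reduction.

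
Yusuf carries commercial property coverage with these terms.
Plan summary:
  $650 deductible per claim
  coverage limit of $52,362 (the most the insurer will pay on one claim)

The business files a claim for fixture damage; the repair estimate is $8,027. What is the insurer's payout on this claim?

Subtract the deductible: $8,027 − $650 = $7,377.
$7,377 is within the $52,362 limit, so the insurer pays $7,377.

$7,377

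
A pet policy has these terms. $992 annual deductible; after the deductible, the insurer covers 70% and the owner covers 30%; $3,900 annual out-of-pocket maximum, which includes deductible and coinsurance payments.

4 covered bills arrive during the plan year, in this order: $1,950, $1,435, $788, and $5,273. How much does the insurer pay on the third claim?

Claim 1 — $1,950: $992 to deductible, leaving $958; owner's 30% is $287.40. Owner pays $1,279.40; OOP now $1,279.40. Plan pays $1,950 − $1,279.40 = $670.60.
Claim 2 — $1,435: 30% coinsurance on $1,435 = $430.50. Cost to owner: $430.50. OOP to date $1,709.90. Plan pays $1,435 − $430.50 = $1,004.50.
Claim 3 — $788: 30% coinsurance on $788 = $236.40. Owner pays $236.40; OOP now $1,946.30. Plan pays $788 − $236.40 = $551.60.

$551.60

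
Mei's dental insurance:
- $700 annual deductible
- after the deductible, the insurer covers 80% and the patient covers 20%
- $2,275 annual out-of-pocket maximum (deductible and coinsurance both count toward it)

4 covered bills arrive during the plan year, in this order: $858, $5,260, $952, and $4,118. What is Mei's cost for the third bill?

Claim 1 — $858: $700 to deductible, leaving $158; 20% of $158 = $31.60. Patient pays $731.60; OOP now $731.60.
Claim 2 — $5,260: 20% coinsurance on $5,260 = $1,052. Patient owes $1,052 (running OOP $1,783.60).
Claim 3 — $952: 20% coinsurance on $952 = $190.40. Cost to patient: $190.40. OOP to date $1,974.

$190.40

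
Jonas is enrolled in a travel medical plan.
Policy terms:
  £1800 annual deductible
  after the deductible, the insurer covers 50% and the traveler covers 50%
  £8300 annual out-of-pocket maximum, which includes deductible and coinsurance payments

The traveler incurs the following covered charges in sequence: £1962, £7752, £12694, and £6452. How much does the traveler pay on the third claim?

Bill 1, £1962: deductible takes £1800, £162 remains; traveler's 50% is £81. Traveler pays £1881; OOP now £1881.
Bill 2, £7752: 50% coinsurance on £7752 = £3876. Traveler pays £3876; OOP now £5757.
Bill 3, £12694: deductible met; 50% of £12694 = £6347. That would push OOP to £12104, over the £8300 cap, so traveler pays £8300 − £5757 = £2543.

£2543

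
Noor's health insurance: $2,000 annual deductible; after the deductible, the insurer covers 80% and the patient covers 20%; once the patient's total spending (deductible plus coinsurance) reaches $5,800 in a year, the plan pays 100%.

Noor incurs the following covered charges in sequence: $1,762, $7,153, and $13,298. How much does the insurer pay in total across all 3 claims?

Claim 1 — $1,762: entire amount goes to the deductible. Patient owes $1,762 (running OOP $1,762). Plan pays $1,762 − $1,762 = $0.
Claim 2 — $7,153: $238 finishes the deductible; $6,915 goes to coinsurance; patient's 20% is $1,383. Cost to patient: $1,621. OOP to date $3,383. Insurer: $7,153 − $1,621 = $5,532.
Claim 3 — $13,298: deductible met; 20% of $13,298 = $2,659.60. OOP would hit $6,042.60 > $5,800, so the cap limits the patient to $5,800 − $3,383 = $2,417. Insurer: $13,298 − $2,417 = $10,881.
Insurer total = bills − patient's total = $22,213 − $5,800 = $16,413.

$16,413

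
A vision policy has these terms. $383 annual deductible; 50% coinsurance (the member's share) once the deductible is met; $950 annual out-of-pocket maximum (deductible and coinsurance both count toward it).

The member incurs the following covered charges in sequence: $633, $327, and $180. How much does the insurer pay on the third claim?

Claim 1 ($633): $383 to deductible, leaving $250; 50% of $250 = $125. Member owes $508 (running OOP $508). Plan pays $633 − $508 = $125.
Claim 2 ($327): deductible already satisfied, so member's share is 50% × $327 = $163.50. Member owes $163.50 (running OOP $671.50). Plan pays $327 − $163.50 = $163.50.
Claim 3 ($180): deductible already satisfied, so member's share is 50% × $180 = $90. Member owes $90 (running OOP $761.50). Plan pays $180 − $90 = $90.

$90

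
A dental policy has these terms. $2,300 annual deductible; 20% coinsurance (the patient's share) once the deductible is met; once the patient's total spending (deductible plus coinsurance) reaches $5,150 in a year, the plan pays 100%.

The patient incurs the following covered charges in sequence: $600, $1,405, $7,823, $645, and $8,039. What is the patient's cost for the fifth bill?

Claim 1 ($600): fully absorbed by the deductible. Patient pays $600; OOP now $600.
Claim 2 ($1,405): all of it applies to the deductible. Patient pays $1,405; OOP now $2,005.
Claim 3 ($7,823): $295 finishes the deductible; $7,528 goes to coinsurance; patient's 20% is $1,505.60. Patient owes $1,800.60 (running OOP $3,805.60).
Claim 4 ($645): 20% coinsurance on $645 = $129. Cost to patient: $129. OOP to date $3,934.60.
Claim 5 ($8,039): deductible met; 20% of $8,039 = $1,607.80. OOP would hit $5,542.40 > $5,150, so the cap limits the patient to $5,150 − $3,934.60 = $1,215.40.

$1,215.40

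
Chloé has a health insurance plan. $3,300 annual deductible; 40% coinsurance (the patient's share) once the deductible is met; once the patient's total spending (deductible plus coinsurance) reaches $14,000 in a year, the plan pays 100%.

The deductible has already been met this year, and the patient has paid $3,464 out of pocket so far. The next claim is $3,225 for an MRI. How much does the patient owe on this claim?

With the deductible met, the entire $3,225 is subject to coinsurance.
Patient's 40% share of $3,225 is $1,290.
Cumulative spending $3,464 + $1,290 = $4,754 stays under the $14,000 maximum.

$1,290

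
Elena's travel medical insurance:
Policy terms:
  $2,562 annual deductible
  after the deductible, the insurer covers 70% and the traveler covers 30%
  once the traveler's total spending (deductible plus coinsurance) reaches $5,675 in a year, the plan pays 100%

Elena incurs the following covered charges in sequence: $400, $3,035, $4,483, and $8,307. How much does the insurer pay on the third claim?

Claim 1 — $400: entire amount goes to the deductible. Traveler pays $400; OOP now $400. Insurer: $400 − $400 = $0.
Claim 2 — $3,035: $2,162 to deductible, leaving $873; coinsurance $873 × 30% = $261.90. Cost to traveler: $2,423.90. OOP to date $2,823.90. Plan pays $3,035 − $2,423.90 = $611.10.
Claim 3 — $4,483: deductible already satisfied, so traveler's share is 30% × $4,483 = $1,344.90. Traveler owes $1,344.90 (running OOP $4,168.80). Insurer: $4,483 − $1,344.90 = $3,138.10.

$3,138.10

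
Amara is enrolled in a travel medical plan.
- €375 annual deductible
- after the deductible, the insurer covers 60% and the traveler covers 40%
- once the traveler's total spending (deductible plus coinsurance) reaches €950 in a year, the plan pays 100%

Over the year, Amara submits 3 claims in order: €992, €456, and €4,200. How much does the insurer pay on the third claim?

#1 (€992): €375 to deductible, leaving €617; coinsurance €617 × 40% = €246.80. Traveler owes €621.80 (running OOP €621.80). Insurer: €992 − €621.80 = €370.20.
#2 (€456): 40% coinsurance on €456 = €182.40. Traveler owes €182.40 (running OOP €804.20). Insurer: €456 − €182.40 = €273.60.
#3 (€4,200): 40% coinsurance on €4,200 = €1,680. Adding that to €804.20 gives €2,484.20, past the €950 cap; traveler pays only €950 − €804.20 = €145.80. Insurer: €4,200 − €145.80 = €4,054.20.

€4,054.20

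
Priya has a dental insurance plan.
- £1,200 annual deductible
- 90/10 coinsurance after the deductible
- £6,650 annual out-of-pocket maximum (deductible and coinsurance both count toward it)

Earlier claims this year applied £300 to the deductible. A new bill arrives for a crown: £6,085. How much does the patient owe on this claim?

£1,418.50

Remaining deductible: £1,200 − £300 = £900.
The remaining £5,185 (= £6,085 − £900) moves to coinsurance.
Patient's 10% share of £5,185 is £518.50.
That puts the patient's cost at £900 + £518.50 = £1,418.50 before any cap.
Cumulative spending £300 + £1,418.50 = £1,718.50 stays under the £6,650 maximum.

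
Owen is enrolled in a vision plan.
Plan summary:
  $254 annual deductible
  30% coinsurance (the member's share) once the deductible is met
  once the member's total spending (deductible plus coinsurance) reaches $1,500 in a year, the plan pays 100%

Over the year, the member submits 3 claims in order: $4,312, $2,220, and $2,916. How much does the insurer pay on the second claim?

$2,191.40

Claim 1 — $4,312: $254 to deductible, leaving $4,058; 30% of $4,058 = $1,217.40. Member pays $1,471.40; OOP now $1,471.40. Plan pays $4,312 − $1,471.40 = $2,840.60.
Claim 2 — $2,220: deductible already satisfied, so member's share is 30% × $2,220 = $666. That would push OOP to $2,137.40, over the $1,500 cap, so member pays $1,500 − $1,471.40 = $28.60. Plan pays $2,220 − $28.60 = $2,191.40.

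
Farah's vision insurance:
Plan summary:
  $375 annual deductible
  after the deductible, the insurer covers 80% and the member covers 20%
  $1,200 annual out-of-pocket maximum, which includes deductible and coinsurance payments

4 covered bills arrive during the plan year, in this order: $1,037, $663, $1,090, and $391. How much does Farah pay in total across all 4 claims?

Bill 1, $1,037: deductible takes $375, $662 remains; 20% of $662 = $132.40. Member pays $507.40; OOP now $507.40.
Bill 2, $663: deductible met; 20% of $663 = $132.60. Member pays $132.60; OOP now $640.
Bill 3, $1,090: deductible met; 20% of $1,090 = $218. Cost to member: $218. OOP to date $858.
Bill 4, $391: deductible already satisfied, so member's share is 20% × $391 = $78.20. Member owes $78.20 (running OOP $936.20).
Total paid by the member: $507.40 + $132.60 + $218 + $78.20 = $936.20.

$936.20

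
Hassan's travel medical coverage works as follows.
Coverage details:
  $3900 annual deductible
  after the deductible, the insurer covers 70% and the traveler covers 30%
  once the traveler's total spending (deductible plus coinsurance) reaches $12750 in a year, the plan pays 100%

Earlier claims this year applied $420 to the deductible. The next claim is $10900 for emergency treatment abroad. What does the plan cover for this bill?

$5194

Remaining deductible: $3900 − $420 = $3480.
After the $3480 deductible portion, $10900 − $3480 = $7420 is subject to coinsurance.
30% of $7420 = $2226 falls to the traveler.
Traveler responsibility before any cap: $3480 + $2226 = $5706.
Year-to-date out-of-pocket becomes $420 + $5706 = $6126, still under the $12750 maximum, so no cap applies.
The insurer covers the remainder: $10900 − $5706 = $5194.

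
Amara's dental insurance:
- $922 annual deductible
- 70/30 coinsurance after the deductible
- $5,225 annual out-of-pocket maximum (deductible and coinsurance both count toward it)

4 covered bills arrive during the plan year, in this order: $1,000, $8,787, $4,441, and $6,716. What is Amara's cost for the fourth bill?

Claim 1 — $1,000: $922 to deductible, leaving $78; 30% of $78 = $23.40. Patient owes $945.40 (running OOP $945.40).
Claim 2 — $8,787: deductible already satisfied, so patient's share is 30% × $8,787 = $2,636.10. Patient owes $2,636.10 (running OOP $3,581.50).
Claim 3 — $4,441: 30% coinsurance on $4,441 = $1,332.30. Patient pays $1,332.30; OOP now $4,913.80.
Claim 4 — $6,716: deductible already satisfied, so patient's share is 30% × $6,716 = $2,014.80. OOP would hit $6,928.60 > $5,225, so the cap limits the patient to $5,225 − $4,913.80 = $311.20.

$311.20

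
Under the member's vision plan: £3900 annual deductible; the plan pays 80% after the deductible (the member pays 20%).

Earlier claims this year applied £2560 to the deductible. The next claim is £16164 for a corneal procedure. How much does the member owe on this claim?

£2560 of the £3900 deductible is already met, leaving £1340.
That leaves £16164 − £1340 = £14824 for coinsurance.
Member's 20% share of £14824 is £2964.80.
That puts the member's cost at £1340 + £2964.80 = £4304.80.

£4304.80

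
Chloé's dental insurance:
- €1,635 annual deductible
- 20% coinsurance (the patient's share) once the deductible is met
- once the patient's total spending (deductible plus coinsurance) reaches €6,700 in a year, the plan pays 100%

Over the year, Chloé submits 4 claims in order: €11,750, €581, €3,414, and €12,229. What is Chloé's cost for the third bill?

Bill 1, €11,750: €1,635 finishes the deductible; €10,115 goes to coinsurance; 20% of €10,115 = €2,023. Patient pays €3,658; OOP now €3,658.
Bill 2, €581: deductible met; 20% of €581 = €116.20. Patient owes €116.20 (running OOP €3,774.20).
Bill 3, €3,414: deductible already satisfied, so patient's share is 20% × €3,414 = €682.80. Patient pays €682.80; OOP now €4,457.

€682.80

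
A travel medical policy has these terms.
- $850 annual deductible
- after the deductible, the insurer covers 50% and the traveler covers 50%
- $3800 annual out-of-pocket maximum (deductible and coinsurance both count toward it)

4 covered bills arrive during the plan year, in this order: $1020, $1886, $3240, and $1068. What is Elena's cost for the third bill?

Claim 1 ($1020): $850 finishes the deductible; $170 goes to coinsurance; coinsurance $170 × 50% = $85. Cost to traveler: $935. OOP to date $935.
Claim 2 ($1886): deductible met; 50% of $1886 = $943. Traveler owes $943 (running OOP $1878).
Claim 3 ($3240): deductible already satisfied, so traveler's share is 50% × $3240 = $1620. Traveler owes $1620 (running OOP $3498).

$1620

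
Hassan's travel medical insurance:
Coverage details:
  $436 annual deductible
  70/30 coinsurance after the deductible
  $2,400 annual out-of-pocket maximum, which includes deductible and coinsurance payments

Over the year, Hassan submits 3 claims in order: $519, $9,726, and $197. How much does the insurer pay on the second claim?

$7,786.90

#1 ($519): $436 finishes the deductible; $83 goes to coinsurance; coinsurance $83 × 30% = $24.90. Cost to traveler: $460.90. OOP to date $460.90. Plan pays $519 − $460.90 = $58.10.
#2 ($9,726): deductible already satisfied, so traveler's share is 30% × $9,726 = $2,917.80. That would push OOP to $3,378.70, over the $2,400 cap, so traveler pays $2,400 − $460.90 = $1,939.10. Plan pays $9,726 − $1,939.10 = $7,786.90.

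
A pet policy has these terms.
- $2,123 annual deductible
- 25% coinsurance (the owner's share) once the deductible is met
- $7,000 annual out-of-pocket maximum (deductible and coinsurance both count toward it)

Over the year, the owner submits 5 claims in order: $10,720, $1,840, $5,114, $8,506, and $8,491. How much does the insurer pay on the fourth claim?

#1 ($10,720): deductible takes $2,123, $8,597 remains; 25% of $8,597 = $2,149.25. Owner owes $4,272.25 (running OOP $4,272.25). Plan pays $10,720 − $4,272.25 = $6,447.75.
#2 ($1,840): deductible already satisfied, so owner's share is 25% × $1,840 = $460. Owner owes $460 (running OOP $4,732.25). Insurer: $1,840 − $460 = $1,380.
#3 ($5,114): 25% coinsurance on $5,114 = $1,278.50. Owner pays $1,278.50; OOP now $6,010.75. Insurer: $5,114 − $1,278.50 = $3,835.50.
#4 ($8,506): deductible met; 25% of $8,506 = $2,126.50. OOP would hit $8,137.25 > $7,000, so the cap limits the owner to $7,000 − $6,010.75 = $989.25. Plan pays $8,506 − $989.25 = $7,516.75.

$7,516.75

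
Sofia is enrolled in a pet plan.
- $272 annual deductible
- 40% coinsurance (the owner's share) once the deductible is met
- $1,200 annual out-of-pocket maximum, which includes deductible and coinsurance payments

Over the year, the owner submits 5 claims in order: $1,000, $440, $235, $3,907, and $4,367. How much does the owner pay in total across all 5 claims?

$1,200

#1 ($1,000): deductible takes $272, $728 remains; coinsurance $728 × 40% = $291.20. Cost to owner: $563.20. OOP to date $563.20.
#2 ($440): deductible met; 40% of $440 = $176. Owner pays $176; OOP now $739.20.
#3 ($235): deductible met; 40% of $235 = $94. Owner owes $94 (running OOP $833.20).
#4 ($3,907): 40% coinsurance on $3,907 = $1,562.80. That would push OOP to $2,396, over the $1,200 cap, so owner pays $1,200 − $833.20 = $366.80.
#5 ($4,367): deductible met; 40% of $4,367 = $1,746.80. That would push OOP to $2,946.80, over the $1,200 cap, so owner pays $1,200 − $1,200 = $0.
Summing the owner's payments: $563.20 + $176 + $94 + $366.80 + $0 = $1,200.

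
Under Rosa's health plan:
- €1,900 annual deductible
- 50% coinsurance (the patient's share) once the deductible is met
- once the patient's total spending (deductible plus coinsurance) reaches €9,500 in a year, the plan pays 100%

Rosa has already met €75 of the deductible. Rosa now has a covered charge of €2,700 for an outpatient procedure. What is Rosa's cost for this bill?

€2,262.50

€75 of the €1,900 deductible is already met, leaving €1,825.
That leaves €2,700 − €1,825 = €875 for coinsurance.
Patient's 50% share of €875 is €437.50.
So the patient owes €1,825 + €437.50 = €2,262.50 before any cap.
Cumulative spending €75 + €2,262.50 = €2,337.50 stays under the €9,500 maximum.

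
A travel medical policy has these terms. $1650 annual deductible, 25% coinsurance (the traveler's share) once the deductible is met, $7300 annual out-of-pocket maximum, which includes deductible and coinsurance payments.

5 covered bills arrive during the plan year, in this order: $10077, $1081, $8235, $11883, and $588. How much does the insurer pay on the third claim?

#1 ($10077): $1650 finishes the deductible; $8427 goes to coinsurance; 25% of $8427 = $2106.75. Traveler owes $3756.75 (running OOP $3756.75). Insurer: $10077 − $3756.75 = $6320.25.
#2 ($1081): 25% coinsurance on $1081 = $270.25. Traveler pays $270.25; OOP now $4027. Insurer: $1081 − $270.25 = $810.75.
#3 ($8235): deductible met; 25% of $8235 = $2058.75. Traveler pays $2058.75; OOP now $6085.75. Insurer: $8235 − $2058.75 = $6176.25.

$6176.25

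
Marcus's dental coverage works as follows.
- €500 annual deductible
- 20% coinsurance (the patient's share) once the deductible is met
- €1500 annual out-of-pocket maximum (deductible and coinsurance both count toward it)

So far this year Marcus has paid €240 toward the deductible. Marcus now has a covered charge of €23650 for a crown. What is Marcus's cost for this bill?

€1260

€240 of the €500 deductible is already met, leaving €260.
The remaining €23390 (= €23650 − €260) moves to coinsurance.
20% of €23390 = €4678 falls to the patient.
Patient responsibility before any cap: €260 + €4678 = €4938.
Year-to-date out-of-pocket would reach €240 + €4938 = €5178, above the €1500 maximum, so the patient pays only €1500 − €240 = €1260.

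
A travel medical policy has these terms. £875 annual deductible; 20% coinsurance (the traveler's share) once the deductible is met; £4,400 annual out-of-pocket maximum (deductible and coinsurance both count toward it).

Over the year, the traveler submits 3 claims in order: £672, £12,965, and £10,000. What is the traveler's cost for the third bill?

£972.60

#1 (£672): all of it applies to the deductible. Traveler pays £672; OOP now £672.
#2 (£12,965): £203 to deductible, leaving £12,762; 20% of £12,762 = £2,552.40. Cost to traveler: £2,755.40. OOP to date £3,427.40.
#3 (£10,000): 20% coinsurance on £10,000 = £2,000. That would push OOP to £5,427.40, over the £4,400 cap, so traveler pays £4,400 − £3,427.40 = £972.60.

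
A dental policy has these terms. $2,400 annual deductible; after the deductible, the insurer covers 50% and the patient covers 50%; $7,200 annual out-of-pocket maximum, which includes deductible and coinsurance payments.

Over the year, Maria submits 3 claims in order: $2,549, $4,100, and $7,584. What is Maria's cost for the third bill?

$2,675.50

Bill 1, $2,549: $2,400 finishes the deductible; $149 goes to coinsurance; patient's 50% is $74.50. Patient pays $2,474.50; OOP now $2,474.50.
Bill 2, $4,100: deductible already satisfied, so patient's share is 50% × $4,100 = $2,050. Cost to patient: $2,050. OOP to date $4,524.50.
Bill 3, $7,584: 50% coinsurance on $7,584 = $3,792. Adding that to $4,524.50 gives $8,316.50, past the $7,200 cap; patient pays only $7,200 − $4,524.50 = $2,675.50.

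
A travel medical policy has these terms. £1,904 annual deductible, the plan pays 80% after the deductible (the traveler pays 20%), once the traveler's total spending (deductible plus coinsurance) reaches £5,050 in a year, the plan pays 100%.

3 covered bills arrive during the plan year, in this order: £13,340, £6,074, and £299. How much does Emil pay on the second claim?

£858.80

Bill 1, £13,340: £1,904 finishes the deductible; £11,436 goes to coinsurance; 20% of £11,436 = £2,287.20. Traveler pays £4,191.20; OOP now £4,191.20.
Bill 2, £6,074: 20% coinsurance on £6,074 = £1,214.80. OOP would hit £5,406 > £5,050, so the cap limits the traveler to £5,050 − £4,191.20 = £858.80.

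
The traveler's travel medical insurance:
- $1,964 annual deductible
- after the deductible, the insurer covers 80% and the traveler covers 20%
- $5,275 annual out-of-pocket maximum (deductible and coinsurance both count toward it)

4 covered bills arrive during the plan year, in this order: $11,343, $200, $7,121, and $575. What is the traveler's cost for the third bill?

Claim 1 ($11,343): $1,964 finishes the deductible; $9,379 goes to coinsurance; 20% of $9,379 = $1,875.80. Cost to traveler: $3,839.80. OOP to date $3,839.80.
Claim 2 ($200): deductible met; 20% of $200 = $40. Traveler pays $40; OOP now $3,879.80.
Claim 3 ($7,121): deductible met; 20% of $7,121 = $1,424.20. OOP would hit $5,304 > $5,275, so the cap limits the traveler to $5,275 − $3,879.80 = $1,395.20.

$1,395.20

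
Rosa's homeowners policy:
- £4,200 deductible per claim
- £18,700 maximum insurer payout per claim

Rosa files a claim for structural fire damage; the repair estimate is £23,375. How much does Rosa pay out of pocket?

Subtract the deductible: £23,375 − £4,200 = £19,175.
Since £19,175 > £18,700, the payout is capped at £18,700.
The homeowner bears the rest of the original loss: £23,375 − £18,700 = £4,675.

£4,675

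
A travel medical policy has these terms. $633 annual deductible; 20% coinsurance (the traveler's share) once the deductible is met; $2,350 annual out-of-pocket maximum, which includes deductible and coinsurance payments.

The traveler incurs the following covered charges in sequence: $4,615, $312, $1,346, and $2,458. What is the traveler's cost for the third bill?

$269.20

#1 ($4,615): $633 finishes the deductible; $3,982 goes to coinsurance; 20% of $3,982 = $796.40. Traveler owes $1,429.40 (running OOP $1,429.40).
#2 ($312): deductible already satisfied, so traveler's share is 20% × $312 = $62.40. Cost to traveler: $62.40. OOP to date $1,491.80.
#3 ($1,346): deductible already satisfied, so traveler's share is 20% × $1,346 = $269.20. Traveler owes $269.20 (running OOP $1,761).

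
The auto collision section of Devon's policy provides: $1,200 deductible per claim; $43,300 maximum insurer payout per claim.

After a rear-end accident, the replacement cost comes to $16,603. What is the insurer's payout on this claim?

$15,403

Less the $1,200 deductible: $16,603 − $1,200 = $15,403.
$15,403 is within the $43,300 limit, so the insurer pays $15,403.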